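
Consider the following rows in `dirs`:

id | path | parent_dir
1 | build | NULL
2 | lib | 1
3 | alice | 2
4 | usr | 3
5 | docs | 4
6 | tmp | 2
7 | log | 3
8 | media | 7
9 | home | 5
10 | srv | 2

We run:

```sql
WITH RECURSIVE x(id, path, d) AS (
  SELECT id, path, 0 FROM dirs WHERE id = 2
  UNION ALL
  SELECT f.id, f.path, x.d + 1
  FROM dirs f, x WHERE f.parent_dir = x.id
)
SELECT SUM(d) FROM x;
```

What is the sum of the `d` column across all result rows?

Base: id=2 (lib) at d 0.
Iteration 1: rows with parent_dir in {2} -> alice (id 3, d 1), tmp (id 6, d 1), srv (id 10, d 1).
Iteration 2: rows with parent_dir in {3,6,10} -> usr (id 4, d 2), log (id 7, d 2).
Iteration 3: rows with parent_dir in {4,7} -> docs (id 5, d 3), media (id 8, d 3).
Iteration 4: rows with parent_dir in {5,8} -> home (id 9, d 4).
Iteration 5: no rows with parent_dir in {9}; recursion stops.
SUM(d) = 0 + 1 + 1 + 1 + 2 + 2 + 3 + 3 + 4 = 17.

17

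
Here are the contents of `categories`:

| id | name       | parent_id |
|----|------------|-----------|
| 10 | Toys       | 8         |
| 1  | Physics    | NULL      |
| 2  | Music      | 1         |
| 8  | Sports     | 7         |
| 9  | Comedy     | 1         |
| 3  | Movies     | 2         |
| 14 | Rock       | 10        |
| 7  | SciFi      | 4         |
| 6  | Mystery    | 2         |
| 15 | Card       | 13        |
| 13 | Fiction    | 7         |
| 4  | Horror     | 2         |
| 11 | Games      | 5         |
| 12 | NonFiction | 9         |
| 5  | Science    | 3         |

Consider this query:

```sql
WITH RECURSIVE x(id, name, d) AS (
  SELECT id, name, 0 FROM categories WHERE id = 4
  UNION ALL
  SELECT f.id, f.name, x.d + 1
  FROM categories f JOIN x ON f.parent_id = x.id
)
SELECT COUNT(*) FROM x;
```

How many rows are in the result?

Base: id=4 (Horror) at d 0.
Iteration 1: rows with parent_id in {4} -> SciFi (id 7, d 1).
Iteration 2: rows with parent_id in {7} -> Sports (id 8, d 2), Fiction (id 13, d 2).
Iteration 3: rows with parent_id in {8,13} -> Toys (id 10, d 3), Card (id 15, d 3).
Iteration 4: rows with parent_id in {10,15} -> Rock (id 14, d 4).
Iteration 5: no rows with parent_id in {14}; recursion stops.
Total rows emitted: 7.

7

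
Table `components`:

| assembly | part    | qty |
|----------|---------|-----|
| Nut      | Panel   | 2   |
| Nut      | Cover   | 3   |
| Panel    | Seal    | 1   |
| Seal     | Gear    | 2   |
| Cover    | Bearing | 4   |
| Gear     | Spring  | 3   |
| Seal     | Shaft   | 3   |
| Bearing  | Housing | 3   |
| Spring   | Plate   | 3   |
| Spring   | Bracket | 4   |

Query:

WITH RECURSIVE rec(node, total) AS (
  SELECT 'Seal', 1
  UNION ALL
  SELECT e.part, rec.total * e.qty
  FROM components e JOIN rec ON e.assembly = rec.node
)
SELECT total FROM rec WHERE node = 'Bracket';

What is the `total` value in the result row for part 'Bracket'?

Base: (Seal, total=1).
Iteration 1: components of {Seal} -> Gear = 1*2 = 2, Shaft = 1*3 = 3.
Iteration 2: components of {Gear,Shaft} -> Spring = 2*3 = 6.
Iteration 3: components of {Spring} -> Bracket = 6*4 = 24, Plate = 6*3 = 18.
Iteration 4: no further components; recursion stops.

24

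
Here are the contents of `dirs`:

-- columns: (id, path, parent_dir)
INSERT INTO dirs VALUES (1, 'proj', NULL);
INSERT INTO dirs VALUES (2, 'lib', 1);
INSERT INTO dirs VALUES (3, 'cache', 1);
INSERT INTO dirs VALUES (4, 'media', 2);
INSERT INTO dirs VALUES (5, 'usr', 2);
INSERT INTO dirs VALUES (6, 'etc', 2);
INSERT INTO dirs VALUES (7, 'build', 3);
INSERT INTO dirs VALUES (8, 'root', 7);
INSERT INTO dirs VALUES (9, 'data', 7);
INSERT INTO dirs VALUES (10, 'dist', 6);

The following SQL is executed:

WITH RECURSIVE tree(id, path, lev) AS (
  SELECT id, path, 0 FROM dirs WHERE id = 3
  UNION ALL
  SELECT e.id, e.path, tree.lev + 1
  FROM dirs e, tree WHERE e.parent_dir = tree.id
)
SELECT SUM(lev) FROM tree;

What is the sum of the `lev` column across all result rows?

Base: id=3 (cache) at lev 0.
Iteration 1: rows with parent_dir in {3} -> build (id 7, lev 1).
Iteration 2: rows with parent_dir in {7} -> root (id 8, lev 2), data (id 9, lev 2).
Iteration 3: no rows with parent_dir in {8,9}; recursion stops.
SUM(lev) = 0 + 1 + 2 + 2 = 5.

5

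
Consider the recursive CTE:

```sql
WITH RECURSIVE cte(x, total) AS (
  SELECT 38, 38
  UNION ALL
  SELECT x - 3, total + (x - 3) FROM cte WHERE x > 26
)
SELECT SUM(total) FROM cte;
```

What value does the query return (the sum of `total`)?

510

Base: x=38, total=38.
Iteration 1: 38 > 26 holds -> x = 38 - 3 = 35, total = 38 + 35 = 73.
Iteration 2: 35 > 26 holds -> x = 35 - 3 = 32, total = 73 + 32 = 105.
Iteration 3: 32 > 26 holds -> x = 32 - 3 = 29, total = 105 + 29 = 134.
Iteration 4: 29 > 26 holds -> x = 29 - 3 = 26, total = 134 + 26 = 160.
Iteration 5: 26 > 26 fails; recursion stops.
SUM(total) = 38 + 73 + 105 + 134 + 160 = 510.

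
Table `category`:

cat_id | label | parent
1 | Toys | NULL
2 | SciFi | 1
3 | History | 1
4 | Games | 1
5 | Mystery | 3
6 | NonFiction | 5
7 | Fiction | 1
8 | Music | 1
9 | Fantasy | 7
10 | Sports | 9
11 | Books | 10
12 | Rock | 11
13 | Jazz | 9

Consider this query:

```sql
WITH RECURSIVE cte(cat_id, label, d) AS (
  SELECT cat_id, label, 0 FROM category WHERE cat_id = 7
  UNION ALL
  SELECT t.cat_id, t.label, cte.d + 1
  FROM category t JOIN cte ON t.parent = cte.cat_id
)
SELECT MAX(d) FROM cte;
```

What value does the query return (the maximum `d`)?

Base: cat_id=7 (Fiction) at d 0.
Iteration 1: rows with parent in {7} -> Fantasy (id 9, d 1).
Iteration 2: rows with parent in {9} -> Sports (id 10, d 2), Jazz (id 13, d 2).
Iteration 3: rows with parent in {10,13} -> Books (id 11, d 3).
Iteration 4: rows with parent in {11} -> Rock (id 12, d 4).
Iteration 5: no rows with parent in {12}; recursion stops.
d values: 0, 1, 2, 2, 3, 4; the maximum is 4.

4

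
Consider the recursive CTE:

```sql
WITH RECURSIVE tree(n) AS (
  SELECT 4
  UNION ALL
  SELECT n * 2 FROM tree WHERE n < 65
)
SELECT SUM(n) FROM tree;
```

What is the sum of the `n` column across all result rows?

252

Base: n=4.
Iteration 1: 4 < 65 holds -> n = 4 * 2 = 8.
Iteration 2: 8 < 65 holds -> n = 8 * 2 = 16.
Iteration 3: 16 < 65 holds -> n = 16 * 2 = 32.
Iteration 4: 32 < 65 holds -> n = 32 * 2 = 64.
Iteration 5: 64 < 65 holds -> n = 64 * 2 = 128.
Iteration 6: 128 < 65 fails; recursion stops.
SUM(n) = 4 + 8 + 16 + 32 + 64 + 128 = 252.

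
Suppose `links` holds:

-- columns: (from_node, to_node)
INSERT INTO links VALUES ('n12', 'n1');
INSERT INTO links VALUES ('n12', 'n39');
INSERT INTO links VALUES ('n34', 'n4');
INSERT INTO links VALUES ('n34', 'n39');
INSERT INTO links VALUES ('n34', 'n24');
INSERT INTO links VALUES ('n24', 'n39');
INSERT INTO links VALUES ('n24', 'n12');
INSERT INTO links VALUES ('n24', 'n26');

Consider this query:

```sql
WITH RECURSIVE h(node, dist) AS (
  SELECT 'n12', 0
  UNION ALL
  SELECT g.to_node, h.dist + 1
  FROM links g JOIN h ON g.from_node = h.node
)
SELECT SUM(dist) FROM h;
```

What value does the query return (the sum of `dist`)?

Base: (n12, dist=0).
Iteration 1: edges from {n12} -> (n1, dist=1), (n39, dist=1).
Iteration 2: no outgoing edges from {n1,n39}; recursion stops.
SUM(dist) = 0 + 1 + 1 = 2.

2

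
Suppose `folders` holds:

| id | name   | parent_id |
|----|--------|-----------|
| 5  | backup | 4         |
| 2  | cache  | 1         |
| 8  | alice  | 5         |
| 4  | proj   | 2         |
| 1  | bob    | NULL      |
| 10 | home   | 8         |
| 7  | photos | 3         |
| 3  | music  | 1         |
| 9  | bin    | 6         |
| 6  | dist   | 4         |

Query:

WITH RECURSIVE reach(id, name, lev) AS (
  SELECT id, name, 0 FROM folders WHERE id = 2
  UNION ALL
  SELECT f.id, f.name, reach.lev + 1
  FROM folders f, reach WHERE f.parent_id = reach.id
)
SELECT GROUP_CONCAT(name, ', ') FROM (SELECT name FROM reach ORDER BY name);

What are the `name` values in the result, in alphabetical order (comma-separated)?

Base: id=2 (cache) at lev 0.
Iteration 1: rows with parent_id in {2} -> proj (id 4, lev 1).
Iteration 2: rows with parent_id in {4} -> backup (id 5, lev 2), dist (id 6, lev 2).
Iteration 3: rows with parent_id in {5,6} -> alice (id 8, lev 3), bin (id 9, lev 3).
Iteration 4: rows with parent_id in {8,9} -> home (id 10, lev 4).
Iteration 5: no rows with parent_id in {10}; recursion stops.

alice, backup, bin, cache, dist, home, proj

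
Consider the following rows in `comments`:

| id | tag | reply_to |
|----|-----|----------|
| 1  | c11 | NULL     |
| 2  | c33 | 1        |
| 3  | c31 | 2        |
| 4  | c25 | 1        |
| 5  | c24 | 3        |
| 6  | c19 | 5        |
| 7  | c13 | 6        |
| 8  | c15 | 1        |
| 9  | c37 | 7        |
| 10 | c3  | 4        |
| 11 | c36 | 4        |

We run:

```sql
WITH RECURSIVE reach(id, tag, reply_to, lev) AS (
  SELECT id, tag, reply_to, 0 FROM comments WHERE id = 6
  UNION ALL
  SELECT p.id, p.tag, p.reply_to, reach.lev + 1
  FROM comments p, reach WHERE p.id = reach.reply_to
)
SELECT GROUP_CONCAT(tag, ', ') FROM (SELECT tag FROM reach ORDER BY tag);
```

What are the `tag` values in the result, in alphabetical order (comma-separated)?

c11, c19, c24, c31, c33

Base: id=6 (c19), reply_to=5, lev 0.
Iteration 1: join on id=5 -> c24 (id 5, reply_to=3, lev 1).
Iteration 2: join on id=3 -> c31 (id 3, reply_to=2, lev 2).
Iteration 3: join on id=2 -> c33 (id 2, reply_to=1, lev 3).
Iteration 4: join on id=1 -> c11 (id 1, reply_to=NULL, lev 4).
Iteration 5: reply_to is NULL; no match; recursion stops.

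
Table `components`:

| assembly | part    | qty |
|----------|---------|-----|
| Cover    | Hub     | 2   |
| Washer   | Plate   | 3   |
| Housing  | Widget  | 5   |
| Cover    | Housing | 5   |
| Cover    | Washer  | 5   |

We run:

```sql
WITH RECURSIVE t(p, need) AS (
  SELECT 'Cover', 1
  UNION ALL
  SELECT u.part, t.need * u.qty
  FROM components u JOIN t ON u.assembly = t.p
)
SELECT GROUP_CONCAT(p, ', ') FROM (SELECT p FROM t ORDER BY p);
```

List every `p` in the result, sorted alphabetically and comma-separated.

Base: (Cover, need=1).
Iteration 1: components of {Cover} -> Housing = 1*5 = 5, Hub = 1*2 = 2, Washer = 1*5 = 5.
Iteration 2: components of {Housing,Hub,Washer} -> Plate = 5*3 = 15, Widget = 5*5 = 25.
Iteration 3: no further components; recursion stops.

Cover, Housing, Hub, Plate, Washer, Widget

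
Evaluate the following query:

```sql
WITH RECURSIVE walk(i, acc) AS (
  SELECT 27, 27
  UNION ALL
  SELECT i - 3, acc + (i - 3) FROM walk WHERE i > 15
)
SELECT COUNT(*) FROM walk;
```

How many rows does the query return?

Base: i=27, acc=27.
Iteration 1: 27 > 15 holds -> i = 27 - 3 = 24, acc = 27 + 24 = 51.
Iteration 2: 24 > 15 holds -> i = 24 - 3 = 21, acc = 51 + 21 = 72.
Iteration 3: 21 > 15 holds -> i = 21 - 3 = 18, acc = 72 + 18 = 90.
Iteration 4: 18 > 15 holds -> i = 18 - 3 = 15, acc = 90 + 15 = 105.
Iteration 5: 15 > 15 fails; recursion stops.
Total rows emitted: 5.

5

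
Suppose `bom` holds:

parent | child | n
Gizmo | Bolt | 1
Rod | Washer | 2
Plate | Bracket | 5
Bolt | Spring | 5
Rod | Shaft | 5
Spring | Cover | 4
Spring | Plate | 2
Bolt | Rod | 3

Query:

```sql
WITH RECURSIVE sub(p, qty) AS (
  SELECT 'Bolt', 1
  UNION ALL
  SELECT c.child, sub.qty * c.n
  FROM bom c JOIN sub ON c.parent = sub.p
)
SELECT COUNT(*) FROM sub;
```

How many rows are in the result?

Base: (Bolt, qty=1).
Iteration 1: components of {Bolt} -> Rod = 1*3 = 3, Spring = 1*5 = 5.
Iteration 2: components of {Rod,Spring} -> Cover = 5*4 = 20, Plate = 5*2 = 10, Shaft = 3*5 = 15, Washer = 3*2 = 6.
Iteration 3: components of {Cover,Plate,Shaft,Washer} -> Bracket = 10*5 = 50.
Iteration 4: no further components; recursion stops.
Total rows emitted: 8.

8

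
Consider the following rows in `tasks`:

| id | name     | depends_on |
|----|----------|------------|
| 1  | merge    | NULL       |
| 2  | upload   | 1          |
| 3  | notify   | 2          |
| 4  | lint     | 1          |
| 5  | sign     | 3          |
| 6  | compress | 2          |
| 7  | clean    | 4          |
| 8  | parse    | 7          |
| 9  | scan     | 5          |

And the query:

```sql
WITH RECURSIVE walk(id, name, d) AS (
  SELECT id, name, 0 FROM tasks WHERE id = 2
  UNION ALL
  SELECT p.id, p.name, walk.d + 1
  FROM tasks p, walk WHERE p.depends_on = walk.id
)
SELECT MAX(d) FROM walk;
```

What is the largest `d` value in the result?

3

Base: id=2 (upload) at d 0.
Iteration 1: rows with depends_on in {2} -> notify (id 3, d 1), compress (id 6, d 1).
Iteration 2: rows with depends_on in {3,6} -> sign (id 5, d 2).
Iteration 3: rows with depends_on in {5} -> scan (id 9, d 3).
Iteration 4: no rows with depends_on in {9}; recursion stops.
d values: 0, 1, 1, 2, 3; the maximum is 3.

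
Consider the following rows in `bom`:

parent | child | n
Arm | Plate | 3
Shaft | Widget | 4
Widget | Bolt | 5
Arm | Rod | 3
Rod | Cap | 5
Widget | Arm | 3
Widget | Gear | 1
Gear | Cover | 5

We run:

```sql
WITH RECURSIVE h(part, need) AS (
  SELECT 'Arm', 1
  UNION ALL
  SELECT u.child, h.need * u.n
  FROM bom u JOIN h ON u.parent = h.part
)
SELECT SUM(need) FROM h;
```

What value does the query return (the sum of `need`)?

Base: (Arm, need=1).
Iteration 1: components of {Arm} -> Plate = 1*3 = 3, Rod = 1*3 = 3.
Iteration 2: components of {Plate,Rod} -> Cap = 3*5 = 15.
Iteration 3: no further components; recursion stops.
SUM(need) = 1 + 3 + 3 + 15 = 22.

22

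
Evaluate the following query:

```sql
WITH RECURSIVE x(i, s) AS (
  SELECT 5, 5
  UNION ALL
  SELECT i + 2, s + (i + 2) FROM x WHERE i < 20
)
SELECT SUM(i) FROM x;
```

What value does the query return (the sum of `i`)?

117

Base: i=5, s=5.
Iteration 1: 5 < 20 holds -> i = 5 + 2 = 7, s = 5 + 7 = 12.
Iteration 2: 7 < 20 holds -> i = 7 + 2 = 9, s = 12 + 9 = 21.
Iteration 3: 9 < 20 holds -> i = 9 + 2 = 11, s = 21 + 11 = 32.
Iteration 4: 11 < 20 holds -> i = 11 + 2 = 13, s = 32 + 13 = 45.
Iteration 5: 13 < 20 holds -> i = 13 + 2 = 15, s = 45 + 15 = 60.
Iteration 6: 15 < 20 holds -> i = 15 + 2 = 17, s = 60 + 17 = 77.
Iteration 7: 17 < 20 holds -> i = 17 + 2 = 19, s = 77 + 19 = 96.
Iteration 8: 19 < 20 holds -> i = 19 + 2 = 21, s = 96 + 21 = 117.
Iteration 9: 21 < 20 fails; recursion stops.
SUM(i) = 5 + 7 + 9 + 11 + 13 + 15 + 17 + 19 + 21 = 117.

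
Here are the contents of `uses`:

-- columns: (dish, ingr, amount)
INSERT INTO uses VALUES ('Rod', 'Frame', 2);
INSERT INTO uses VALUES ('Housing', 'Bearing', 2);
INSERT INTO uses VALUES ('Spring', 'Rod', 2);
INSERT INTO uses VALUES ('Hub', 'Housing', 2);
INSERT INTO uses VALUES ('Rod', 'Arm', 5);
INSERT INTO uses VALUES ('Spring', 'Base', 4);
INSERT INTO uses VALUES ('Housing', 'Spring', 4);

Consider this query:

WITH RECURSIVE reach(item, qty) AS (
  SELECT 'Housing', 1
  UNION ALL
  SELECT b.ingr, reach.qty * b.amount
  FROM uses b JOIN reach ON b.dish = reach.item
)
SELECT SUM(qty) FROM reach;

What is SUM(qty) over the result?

Base: (Housing, qty=1).
Iteration 1: components of {Housing} -> Bearing = 1*2 = 2, Spring = 1*4 = 4.
Iteration 2: components of {Bearing,Spring} -> Base = 4*4 = 16, Rod = 4*2 = 8.
Iteration 3: components of {Base,Rod} -> Arm = 8*5 = 40, Frame = 8*2 = 16.
Iteration 4: no further components; recursion stops.
SUM(qty) = 1 + 4 + 2 + 8 + 16 + 16 + 40 = 87.

87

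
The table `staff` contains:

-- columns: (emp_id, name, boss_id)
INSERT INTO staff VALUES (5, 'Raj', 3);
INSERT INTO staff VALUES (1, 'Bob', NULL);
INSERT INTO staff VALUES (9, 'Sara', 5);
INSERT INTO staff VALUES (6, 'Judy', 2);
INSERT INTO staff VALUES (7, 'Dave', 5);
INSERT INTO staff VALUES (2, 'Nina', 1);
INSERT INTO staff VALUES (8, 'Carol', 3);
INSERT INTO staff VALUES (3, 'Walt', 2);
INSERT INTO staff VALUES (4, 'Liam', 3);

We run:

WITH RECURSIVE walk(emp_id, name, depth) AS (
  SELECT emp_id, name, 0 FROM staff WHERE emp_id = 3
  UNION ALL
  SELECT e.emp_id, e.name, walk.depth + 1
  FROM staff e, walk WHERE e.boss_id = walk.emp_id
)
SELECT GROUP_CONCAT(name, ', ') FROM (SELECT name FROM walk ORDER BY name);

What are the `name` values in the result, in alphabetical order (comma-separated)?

Base: emp_id=3 (Walt) at depth 0.
Iteration 1: rows with boss_id in {3} -> Liam (id 4, depth 1), Raj (id 5, depth 1), Carol (id 8, depth 1).
Iteration 2: rows with boss_id in {4,5,8} -> Dave (id 7, depth 2), Sara (id 9, depth 2).
Iteration 3: no rows with boss_id in {7,9}; recursion stops.

Carol, Dave, Liam, Raj, Sara, Walt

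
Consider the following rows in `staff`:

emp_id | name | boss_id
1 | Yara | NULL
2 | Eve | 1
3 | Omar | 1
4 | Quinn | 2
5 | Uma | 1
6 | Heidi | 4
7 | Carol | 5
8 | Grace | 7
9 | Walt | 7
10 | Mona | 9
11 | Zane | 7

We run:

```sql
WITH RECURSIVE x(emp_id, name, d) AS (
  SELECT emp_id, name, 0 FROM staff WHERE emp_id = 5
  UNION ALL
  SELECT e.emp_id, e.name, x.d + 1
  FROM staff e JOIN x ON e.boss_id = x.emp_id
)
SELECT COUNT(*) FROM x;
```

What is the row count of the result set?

6

Base: emp_id=5 (Uma) at d 0.
Iteration 1: rows with boss_id in {5} -> Carol (id 7, d 1).
Iteration 2: rows with boss_id in {7} -> Grace (id 8, d 2), Walt (id 9, d 2), Zane (id 11, d 2).
Iteration 3: rows with boss_id in {8,9,11} -> Mona (id 10, d 3).
Iteration 4: no rows with boss_id in {10}; recursion stops.
Total rows emitted: 6.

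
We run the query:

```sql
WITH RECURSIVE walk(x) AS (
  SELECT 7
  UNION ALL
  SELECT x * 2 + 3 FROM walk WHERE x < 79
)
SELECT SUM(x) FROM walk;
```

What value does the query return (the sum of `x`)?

Base: x=7.
Iteration 1: 7 < 79 holds -> x = 7 * 2 + 3 = 17.
Iteration 2: 17 < 79 holds -> x = 17 * 2 + 3 = 37.
Iteration 3: 37 < 79 holds -> x = 37 * 2 + 3 = 77.
Iteration 4: 77 < 79 holds -> x = 77 * 2 + 3 = 157.
Iteration 5: 157 < 79 fails; recursion stops.
SUM(x) = 7 + 17 + 37 + 77 + 157 = 295.

295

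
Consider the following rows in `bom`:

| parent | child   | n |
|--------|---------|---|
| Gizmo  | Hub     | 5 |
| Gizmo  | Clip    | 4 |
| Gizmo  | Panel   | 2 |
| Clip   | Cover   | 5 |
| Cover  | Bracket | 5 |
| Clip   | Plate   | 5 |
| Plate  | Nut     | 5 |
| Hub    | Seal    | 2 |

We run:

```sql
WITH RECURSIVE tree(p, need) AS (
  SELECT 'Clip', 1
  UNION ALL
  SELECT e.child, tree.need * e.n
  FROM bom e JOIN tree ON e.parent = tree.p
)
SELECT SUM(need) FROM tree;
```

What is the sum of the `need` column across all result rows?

61

Base: (Clip, need=1).
Iteration 1: components of {Clip} -> Cover = 1*5 = 5, Plate = 1*5 = 5.
Iteration 2: components of {Cover,Plate} -> Bracket = 5*5 = 25, Nut = 5*5 = 25.
Iteration 3: no further components; recursion stops.
SUM(need) = 1 + 5 + 5 + 25 + 25 = 61.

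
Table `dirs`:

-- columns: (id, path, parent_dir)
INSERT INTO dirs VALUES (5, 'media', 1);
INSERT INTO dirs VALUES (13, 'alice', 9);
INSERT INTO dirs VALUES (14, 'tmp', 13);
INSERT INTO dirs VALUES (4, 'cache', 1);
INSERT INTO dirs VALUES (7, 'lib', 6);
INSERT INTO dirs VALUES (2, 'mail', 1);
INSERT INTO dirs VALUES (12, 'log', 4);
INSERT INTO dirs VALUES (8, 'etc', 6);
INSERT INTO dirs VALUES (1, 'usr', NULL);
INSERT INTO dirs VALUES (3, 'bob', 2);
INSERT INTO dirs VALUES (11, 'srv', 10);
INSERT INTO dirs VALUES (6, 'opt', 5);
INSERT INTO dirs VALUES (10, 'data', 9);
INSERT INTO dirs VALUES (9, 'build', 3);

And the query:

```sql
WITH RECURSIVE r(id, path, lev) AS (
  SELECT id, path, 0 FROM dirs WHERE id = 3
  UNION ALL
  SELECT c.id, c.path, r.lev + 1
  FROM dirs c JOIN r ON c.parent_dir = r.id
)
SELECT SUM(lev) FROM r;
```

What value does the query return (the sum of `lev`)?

Base: id=3 (bob) at lev 0.
Iteration 1: rows with parent_dir in {3} -> build (id 9, lev 1).
Iteration 2: rows with parent_dir in {9} -> data (id 10, lev 2), alice (id 13, lev 2).
Iteration 3: rows with parent_dir in {10,13} -> srv (id 11, lev 3), tmp (id 14, lev 3).
Iteration 4: no rows with parent_dir in {11,14}; recursion stops.
SUM(lev) = 0 + 1 + 2 + 2 + 3 + 3 = 11.

11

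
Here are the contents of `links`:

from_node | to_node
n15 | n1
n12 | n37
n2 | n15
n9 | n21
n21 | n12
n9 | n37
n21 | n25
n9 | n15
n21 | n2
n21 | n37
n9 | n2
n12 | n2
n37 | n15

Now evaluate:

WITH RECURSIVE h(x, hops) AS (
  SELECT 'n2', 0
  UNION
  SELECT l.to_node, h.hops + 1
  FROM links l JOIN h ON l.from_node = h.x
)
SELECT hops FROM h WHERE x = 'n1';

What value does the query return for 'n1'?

2

Base: (n2, hops=0).
Iteration 1: edges from {n2} -> (n15, hops=1).
Iteration 2: edges from {n15} -> (n1, hops=2).
Iteration 3: no outgoing edges from {n1}; recursion stops.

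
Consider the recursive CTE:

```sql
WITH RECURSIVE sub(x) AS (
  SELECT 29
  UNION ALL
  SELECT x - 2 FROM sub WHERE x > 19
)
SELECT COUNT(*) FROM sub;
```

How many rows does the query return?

Base: x=29.
Iteration 1: 29 > 19 holds -> x = 29 - 2 = 27.
Iteration 2: 27 > 19 holds -> x = 27 - 2 = 25.
Iteration 3: 25 > 19 holds -> x = 25 - 2 = 23.
Iteration 4: 23 > 19 holds -> x = 23 - 2 = 21.
Iteration 5: 21 > 19 holds -> x = 21 - 2 = 19.
Iteration 6: 19 > 19 fails; recursion stops.
Total rows emitted: 6.

6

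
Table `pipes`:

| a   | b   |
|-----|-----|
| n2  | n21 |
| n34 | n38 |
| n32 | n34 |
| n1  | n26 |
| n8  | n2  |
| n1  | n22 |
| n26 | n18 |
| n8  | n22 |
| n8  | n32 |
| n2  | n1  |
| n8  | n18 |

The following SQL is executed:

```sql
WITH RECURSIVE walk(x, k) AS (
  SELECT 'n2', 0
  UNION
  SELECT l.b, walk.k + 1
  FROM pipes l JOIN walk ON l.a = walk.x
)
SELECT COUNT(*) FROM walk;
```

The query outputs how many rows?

6

Base: (n2, k=0).
Iteration 1: edges from {n2} -> (n1, k=1), (n21, k=1).
Iteration 2: edges from {n1,n21} -> (n22, k=2), (n26, k=2).
Iteration 3: edges from {n22,n26} -> (n18, k=3).
Iteration 4: no outgoing edges from {n18}; recursion stops.
Total rows emitted: 6.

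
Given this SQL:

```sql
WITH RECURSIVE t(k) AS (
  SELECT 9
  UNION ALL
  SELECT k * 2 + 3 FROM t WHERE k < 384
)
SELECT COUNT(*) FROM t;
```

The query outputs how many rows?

7

Base: k=9.
Iteration 1: 9 < 384 holds -> k = 9 * 2 + 3 = 21.
Iteration 2: 21 < 384 holds -> k = 21 * 2 + 3 = 45.
Iteration 3: 45 < 384 holds -> k = 45 * 2 + 3 = 93.
Iteration 4: 93 < 384 holds -> k = 93 * 2 + 3 = 189.
Iteration 5: 189 < 384 holds -> k = 189 * 2 + 3 = 381.
Iteration 6: 381 < 384 holds -> k = 381 * 2 + 3 = 765.
Iteration 7: 765 < 384 fails; recursion stops.
Total rows emitted: 7.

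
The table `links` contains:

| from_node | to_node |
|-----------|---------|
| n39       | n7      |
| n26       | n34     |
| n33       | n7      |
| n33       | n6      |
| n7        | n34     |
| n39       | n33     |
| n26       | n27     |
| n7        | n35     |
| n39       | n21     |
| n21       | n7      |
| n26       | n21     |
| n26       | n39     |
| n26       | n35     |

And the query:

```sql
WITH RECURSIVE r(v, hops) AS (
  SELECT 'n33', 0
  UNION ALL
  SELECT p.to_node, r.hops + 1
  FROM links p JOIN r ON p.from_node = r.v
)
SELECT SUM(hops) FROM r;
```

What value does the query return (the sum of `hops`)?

6

Base: (n33, hops=0).
Iteration 1: edges from {n33} -> (n6, hops=1), (n7, hops=1).
Iteration 2: edges from {n6,n7} -> (n34, hops=2), (n35, hops=2).
Iteration 3: no outgoing edges from {n34,n35}; recursion stops.
SUM(hops) = 0 + 1 + 1 + 2 + 2 = 6.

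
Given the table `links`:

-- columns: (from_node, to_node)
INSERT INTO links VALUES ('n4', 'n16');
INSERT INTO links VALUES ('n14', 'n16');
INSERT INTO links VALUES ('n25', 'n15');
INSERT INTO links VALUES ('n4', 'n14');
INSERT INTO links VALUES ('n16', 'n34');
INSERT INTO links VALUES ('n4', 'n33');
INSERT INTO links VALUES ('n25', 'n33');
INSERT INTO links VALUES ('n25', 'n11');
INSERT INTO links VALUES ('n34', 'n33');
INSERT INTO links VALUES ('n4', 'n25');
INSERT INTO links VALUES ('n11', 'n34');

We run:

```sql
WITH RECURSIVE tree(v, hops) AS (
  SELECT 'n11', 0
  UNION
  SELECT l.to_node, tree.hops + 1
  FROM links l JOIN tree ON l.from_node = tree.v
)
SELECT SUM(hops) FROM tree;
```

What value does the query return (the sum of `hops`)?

3

Base: (n11, hops=0).
Iteration 1: edges from {n11} -> (n34, hops=1).
Iteration 2: edges from {n34} -> (n33, hops=2).
Iteration 3: no outgoing edges from {n33}; recursion stops.
SUM(hops) = 0 + 1 + 2 = 3.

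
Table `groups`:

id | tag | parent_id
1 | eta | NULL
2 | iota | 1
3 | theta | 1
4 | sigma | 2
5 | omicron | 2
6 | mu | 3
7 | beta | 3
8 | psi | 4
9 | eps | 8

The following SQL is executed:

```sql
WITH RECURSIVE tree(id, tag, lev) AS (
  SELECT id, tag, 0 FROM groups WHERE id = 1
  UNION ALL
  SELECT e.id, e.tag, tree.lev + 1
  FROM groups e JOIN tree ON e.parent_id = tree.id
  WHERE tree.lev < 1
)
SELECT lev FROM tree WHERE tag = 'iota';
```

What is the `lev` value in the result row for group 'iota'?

1

Base: id=1 (eta) at lev 0.
Iteration 1: rows with parent_id in {1} -> iota (id 2, lev 1), theta (id 3, lev 1).
Iteration 2: lev < 1 fails for all current rows; recursion stops.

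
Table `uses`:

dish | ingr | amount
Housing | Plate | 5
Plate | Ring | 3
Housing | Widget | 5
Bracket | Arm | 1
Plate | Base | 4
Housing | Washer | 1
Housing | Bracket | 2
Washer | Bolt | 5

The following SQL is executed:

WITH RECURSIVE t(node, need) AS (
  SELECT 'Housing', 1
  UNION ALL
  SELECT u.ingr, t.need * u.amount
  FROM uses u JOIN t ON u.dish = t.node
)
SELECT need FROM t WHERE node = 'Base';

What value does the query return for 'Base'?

Base: (Housing, need=1).
Iteration 1: components of {Housing} -> Bracket = 1*2 = 2, Plate = 1*5 = 5, Washer = 1*1 = 1, Widget = 1*5 = 5.
Iteration 2: components of {Bracket,Plate,Washer,Widget} -> Arm = 2*1 = 2, Base = 5*4 = 20, Bolt = 1*5 = 5, Ring = 5*3 = 15.
Iteration 3: no further components; recursion stops.

20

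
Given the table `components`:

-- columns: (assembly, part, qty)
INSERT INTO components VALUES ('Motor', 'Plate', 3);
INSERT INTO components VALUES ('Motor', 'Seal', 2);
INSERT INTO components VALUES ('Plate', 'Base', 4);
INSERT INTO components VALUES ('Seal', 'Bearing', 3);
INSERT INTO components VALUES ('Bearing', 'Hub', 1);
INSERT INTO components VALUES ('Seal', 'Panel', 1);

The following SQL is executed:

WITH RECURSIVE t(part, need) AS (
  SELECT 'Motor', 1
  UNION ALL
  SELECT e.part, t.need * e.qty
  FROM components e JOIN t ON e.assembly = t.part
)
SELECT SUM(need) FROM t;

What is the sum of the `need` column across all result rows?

32

Base: (Motor, need=1).
Iteration 1: components of {Motor} -> Plate = 1*3 = 3, Seal = 1*2 = 2.
Iteration 2: components of {Plate,Seal} -> Base = 3*4 = 12, Bearing = 2*3 = 6, Panel = 2*1 = 2.
Iteration 3: components of {Base,Bearing,Panel} -> Hub = 6*1 = 6.
Iteration 4: no further components; recursion stops.
SUM(need) = 1 + 3 + 2 + 12 + 6 + 2 + 6 = 32.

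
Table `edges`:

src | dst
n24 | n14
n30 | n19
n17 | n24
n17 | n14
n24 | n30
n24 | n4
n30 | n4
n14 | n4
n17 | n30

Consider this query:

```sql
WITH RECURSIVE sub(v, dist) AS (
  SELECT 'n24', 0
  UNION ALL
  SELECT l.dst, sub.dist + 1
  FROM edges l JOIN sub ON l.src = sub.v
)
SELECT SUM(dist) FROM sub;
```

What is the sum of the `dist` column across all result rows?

Base: (n24, dist=0).
Iteration 1: edges from {n24} -> (n14, dist=1), (n30, dist=1), (n4, dist=1).
Iteration 2: edges from {n14,n30,n4} -> (n19, dist=2), (n4, dist=2) x2. [UNION ALL keeps all 3 new rows, including repeats]
Iteration 3: no outgoing edges from {n19,n4}; recursion stops.
SUM(dist) = 0 + 1 + 1 + 1 + 2 + 2 + 2 = 9.

9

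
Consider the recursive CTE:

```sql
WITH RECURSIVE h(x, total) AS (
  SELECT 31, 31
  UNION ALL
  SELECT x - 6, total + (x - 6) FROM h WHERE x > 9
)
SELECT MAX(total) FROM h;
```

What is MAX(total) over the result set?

95

Base: x=31, total=31.
Iteration 1: 31 > 9 holds -> x = 31 - 6 = 25, total = 31 + 25 = 56.
Iteration 2: 25 > 9 holds -> x = 25 - 6 = 19, total = 56 + 19 = 75.
Iteration 3: 19 > 9 holds -> x = 19 - 6 = 13, total = 75 + 13 = 88.
Iteration 4: 13 > 9 holds -> x = 13 - 6 = 7, total = 88 + 7 = 95.
Iteration 5: 7 > 9 fails; recursion stops.
total values: 31, 56, 75, 88, 95; the maximum is 95.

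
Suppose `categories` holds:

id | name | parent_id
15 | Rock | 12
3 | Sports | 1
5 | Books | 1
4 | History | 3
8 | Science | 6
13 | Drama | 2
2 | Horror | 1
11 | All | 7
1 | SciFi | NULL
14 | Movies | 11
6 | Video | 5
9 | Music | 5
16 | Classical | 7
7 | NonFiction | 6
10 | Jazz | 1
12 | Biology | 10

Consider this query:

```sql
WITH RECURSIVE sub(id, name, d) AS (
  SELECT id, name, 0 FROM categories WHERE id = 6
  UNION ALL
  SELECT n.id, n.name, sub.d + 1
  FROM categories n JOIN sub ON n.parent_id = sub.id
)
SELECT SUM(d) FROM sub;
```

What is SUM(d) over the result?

9

Base: id=6 (Video) at d 0.
Iteration 1: rows with parent_id in {6} -> NonFiction (id 7, d 1), Science (id 8, d 1).
Iteration 2: rows with parent_id in {7,8} -> All (id 11, d 2), Classical (id 16, d 2).
Iteration 3: rows with parent_id in {11,16} -> Movies (id 14, d 3).
Iteration 4: no rows with parent_id in {14}; recursion stops.
SUM(d) = 0 + 1 + 1 + 2 + 2 + 3 = 9.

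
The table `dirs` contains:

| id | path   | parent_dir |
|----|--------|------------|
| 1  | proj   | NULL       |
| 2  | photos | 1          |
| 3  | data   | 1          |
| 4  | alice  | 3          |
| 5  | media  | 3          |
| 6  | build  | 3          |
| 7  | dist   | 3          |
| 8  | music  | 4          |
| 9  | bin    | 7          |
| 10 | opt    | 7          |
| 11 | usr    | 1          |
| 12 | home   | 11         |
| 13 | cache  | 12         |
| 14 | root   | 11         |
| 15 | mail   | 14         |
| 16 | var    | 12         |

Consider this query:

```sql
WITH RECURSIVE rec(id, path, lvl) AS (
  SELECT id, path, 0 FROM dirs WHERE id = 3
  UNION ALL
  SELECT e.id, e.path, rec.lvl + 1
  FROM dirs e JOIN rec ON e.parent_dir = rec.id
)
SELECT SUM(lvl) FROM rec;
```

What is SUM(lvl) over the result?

10

Base: id=3 (data) at lvl 0.
Iteration 1: rows with parent_dir in {3} -> alice (id 4, lvl 1), media (id 5, lvl 1), build (id 6, lvl 1), dist (id 7, lvl 1).
Iteration 2: rows with parent_dir in {4,5,6,7} -> music (id 8, lvl 2), bin (id 9, lvl 2), opt (id 10, lvl 2).
Iteration 3: no rows with parent_dir in {8,9,10}; recursion stops.
SUM(lvl) = 0 + 1 + 1 + 1 + 1 + 2 + 2 + 2 = 10.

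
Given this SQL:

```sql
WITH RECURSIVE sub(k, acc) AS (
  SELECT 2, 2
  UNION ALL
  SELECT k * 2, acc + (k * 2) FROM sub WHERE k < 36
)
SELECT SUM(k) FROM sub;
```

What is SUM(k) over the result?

126

Base: k=2, acc=2.
Iteration 1: 2 < 36 holds -> k = 2 * 2 = 4, acc = 2 + 4 = 6.
Iteration 2: 4 < 36 holds -> k = 4 * 2 = 8, acc = 6 + 8 = 14.
Iteration 3: 8 < 36 holds -> k = 8 * 2 = 16, acc = 14 + 16 = 30.
Iteration 4: 16 < 36 holds -> k = 16 * 2 = 32, acc = 30 + 32 = 62.
Iteration 5: 32 < 36 holds -> k = 32 * 2 = 64, acc = 62 + 64 = 126.
Iteration 6: 64 < 36 fails; recursion stops.
SUM(k) = 2 + 4 + 8 + 16 + 32 + 64 = 126.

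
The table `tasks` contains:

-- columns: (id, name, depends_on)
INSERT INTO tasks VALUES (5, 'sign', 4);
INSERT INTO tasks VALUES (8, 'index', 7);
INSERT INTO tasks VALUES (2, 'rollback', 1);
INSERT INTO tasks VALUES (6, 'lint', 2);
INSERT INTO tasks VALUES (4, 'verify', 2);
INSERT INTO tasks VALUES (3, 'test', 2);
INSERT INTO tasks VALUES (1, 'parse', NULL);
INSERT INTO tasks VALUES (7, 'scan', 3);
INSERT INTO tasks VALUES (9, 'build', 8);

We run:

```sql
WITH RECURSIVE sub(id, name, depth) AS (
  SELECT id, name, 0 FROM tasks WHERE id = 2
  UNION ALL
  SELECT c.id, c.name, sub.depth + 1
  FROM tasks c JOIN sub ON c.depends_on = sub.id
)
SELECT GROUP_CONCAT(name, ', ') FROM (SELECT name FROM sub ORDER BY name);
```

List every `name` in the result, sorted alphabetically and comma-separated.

build, index, lint, rollback, scan, sign, test, verify

Base: id=2 (rollback) at depth 0.
Iteration 1: rows with depends_on in {2} -> test (id 3, depth 1), verify (id 4, depth 1), lint (id 6, depth 1).
Iteration 2: rows with depends_on in {3,4,6} -> sign (id 5, depth 2), scan (id 7, depth 2).
Iteration 3: rows with depends_on in {5,7} -> index (id 8, depth 3).
Iteration 4: rows with depends_on in {8} -> build (id 9, depth 4).
Iteration 5: no rows with depends_on in {9}; recursion stops.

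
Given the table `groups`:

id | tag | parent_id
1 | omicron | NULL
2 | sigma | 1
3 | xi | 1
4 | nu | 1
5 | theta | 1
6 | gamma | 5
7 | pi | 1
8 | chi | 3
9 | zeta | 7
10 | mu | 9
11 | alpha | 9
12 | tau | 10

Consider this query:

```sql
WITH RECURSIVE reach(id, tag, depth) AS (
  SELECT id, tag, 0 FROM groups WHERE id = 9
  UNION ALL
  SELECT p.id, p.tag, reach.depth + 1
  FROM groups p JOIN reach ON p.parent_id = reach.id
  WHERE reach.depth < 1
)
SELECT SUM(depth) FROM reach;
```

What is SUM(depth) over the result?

2

Base: id=9 (zeta) at depth 0.
Iteration 1: rows with parent_id in {9} -> mu (id 10, depth 1), alpha (id 11, depth 1).
Iteration 2: depth < 1 fails for all current rows; recursion stops.
SUM(depth) = 0 + 1 + 1 = 2.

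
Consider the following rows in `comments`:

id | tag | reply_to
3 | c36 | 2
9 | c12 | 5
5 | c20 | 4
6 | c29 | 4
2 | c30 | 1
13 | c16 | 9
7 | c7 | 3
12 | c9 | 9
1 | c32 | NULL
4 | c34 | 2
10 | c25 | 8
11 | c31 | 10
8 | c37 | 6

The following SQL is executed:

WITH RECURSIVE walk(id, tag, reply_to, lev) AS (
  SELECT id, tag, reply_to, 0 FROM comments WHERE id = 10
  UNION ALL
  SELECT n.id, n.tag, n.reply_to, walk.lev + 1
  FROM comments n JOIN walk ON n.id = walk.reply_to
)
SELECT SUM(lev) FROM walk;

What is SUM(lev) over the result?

15

Base: id=10 (c25), reply_to=8, lev 0.
Iteration 1: join on id=8 -> c37 (id 8, reply_to=6, lev 1).
Iteration 2: join on id=6 -> c29 (id 6, reply_to=4, lev 2).
Iteration 3: join on id=4 -> c34 (id 4, reply_to=2, lev 3).
Iteration 4: join on id=2 -> c30 (id 2, reply_to=1, lev 4).
Iteration 5: join on id=1 -> c32 (id 1, reply_to=NULL, lev 5).
Iteration 6: reply_to is NULL; no match; recursion stops.
SUM(lev) = 0 + 1 + 2 + 3 + 4 + 5 = 15.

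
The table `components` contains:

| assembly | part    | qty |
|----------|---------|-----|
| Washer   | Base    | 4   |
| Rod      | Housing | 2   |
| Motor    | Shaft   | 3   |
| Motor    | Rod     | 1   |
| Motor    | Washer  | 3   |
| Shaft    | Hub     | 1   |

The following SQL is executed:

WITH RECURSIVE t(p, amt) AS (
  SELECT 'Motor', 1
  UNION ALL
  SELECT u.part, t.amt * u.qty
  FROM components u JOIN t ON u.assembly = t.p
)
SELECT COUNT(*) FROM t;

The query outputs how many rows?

7

Base: (Motor, amt=1).
Iteration 1: components of {Motor} -> Rod = 1*1 = 1, Shaft = 1*3 = 3, Washer = 1*3 = 3.
Iteration 2: components of {Rod,Shaft,Washer} -> Base = 3*4 = 12, Housing = 1*2 = 2, Hub = 3*1 = 3.
Iteration 3: no further components; recursion stops.
Total rows emitted: 7.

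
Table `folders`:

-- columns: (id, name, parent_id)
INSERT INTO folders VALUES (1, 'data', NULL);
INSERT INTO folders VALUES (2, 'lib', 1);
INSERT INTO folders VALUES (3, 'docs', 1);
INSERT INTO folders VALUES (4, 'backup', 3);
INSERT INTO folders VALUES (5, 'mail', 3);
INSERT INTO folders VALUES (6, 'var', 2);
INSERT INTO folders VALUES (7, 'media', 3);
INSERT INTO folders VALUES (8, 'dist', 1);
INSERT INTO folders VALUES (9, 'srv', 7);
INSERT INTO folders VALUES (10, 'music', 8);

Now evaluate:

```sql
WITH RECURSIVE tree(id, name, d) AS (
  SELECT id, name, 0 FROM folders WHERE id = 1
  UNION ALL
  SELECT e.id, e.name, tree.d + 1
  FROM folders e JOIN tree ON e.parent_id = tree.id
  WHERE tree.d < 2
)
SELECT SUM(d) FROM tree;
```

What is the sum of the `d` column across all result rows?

13

Base: id=1 (data) at d 0.
Iteration 1: rows with parent_id in {1} -> lib (id 2, d 1), docs (id 3, d 1), dist (id 8, d 1).
Iteration 2: rows with parent_id in {2,3,8} -> backup (id 4, d 2), mail (id 5, d 2), var (id 6, d 2), media (id 7, d 2), music (id 10, d 2).
Iteration 3: d < 2 fails for all current rows; recursion stops.
SUM(d) = 0 + 1 + 1 + 1 + 2 + 2 + 2 + 2 + 2 = 13.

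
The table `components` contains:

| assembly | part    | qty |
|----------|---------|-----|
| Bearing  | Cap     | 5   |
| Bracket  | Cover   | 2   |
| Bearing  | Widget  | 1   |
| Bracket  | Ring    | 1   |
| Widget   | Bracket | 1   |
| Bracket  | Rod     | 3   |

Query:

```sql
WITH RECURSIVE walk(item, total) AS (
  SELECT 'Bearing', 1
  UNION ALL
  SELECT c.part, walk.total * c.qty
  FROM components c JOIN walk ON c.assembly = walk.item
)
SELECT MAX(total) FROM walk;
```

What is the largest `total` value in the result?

Base: (Bearing, total=1).
Iteration 1: components of {Bearing} -> Cap = 1*5 = 5, Widget = 1*1 = 1.
Iteration 2: components of {Cap,Widget} -> Bracket = 1*1 = 1.
Iteration 3: components of {Bracket} -> Cover = 1*2 = 2, Ring = 1*1 = 1, Rod = 1*3 = 3.
Iteration 4: no further components; recursion stops.
total values: 1, 1, 5, 1, 1, 3, 2; the maximum is 5.

5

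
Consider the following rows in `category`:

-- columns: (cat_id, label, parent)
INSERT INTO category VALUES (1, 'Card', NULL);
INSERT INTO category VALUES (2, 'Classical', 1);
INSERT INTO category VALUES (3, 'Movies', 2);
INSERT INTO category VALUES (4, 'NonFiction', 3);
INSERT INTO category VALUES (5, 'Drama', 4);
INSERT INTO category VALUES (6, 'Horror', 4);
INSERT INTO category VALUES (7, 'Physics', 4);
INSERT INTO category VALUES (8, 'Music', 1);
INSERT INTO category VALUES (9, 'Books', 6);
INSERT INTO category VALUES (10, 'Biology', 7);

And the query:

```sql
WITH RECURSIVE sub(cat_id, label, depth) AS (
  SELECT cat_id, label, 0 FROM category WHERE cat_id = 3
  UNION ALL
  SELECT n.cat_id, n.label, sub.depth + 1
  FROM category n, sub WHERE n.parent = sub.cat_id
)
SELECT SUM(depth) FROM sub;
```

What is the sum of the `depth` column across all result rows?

13

Base: cat_id=3 (Movies) at depth 0.
Iteration 1: rows with parent in {3} -> NonFiction (id 4, depth 1).
Iteration 2: rows with parent in {4} -> Drama (id 5, depth 2), Horror (id 6, depth 2), Physics (id 7, depth 2).
Iteration 3: rows with parent in {5,6,7} -> Books (id 9, depth 3), Biology (id 10, depth 3).
Iteration 4: no rows with parent in {9,10}; recursion stops.
SUM(depth) = 0 + 1 + 2 + 2 + 2 + 3 + 3 = 13.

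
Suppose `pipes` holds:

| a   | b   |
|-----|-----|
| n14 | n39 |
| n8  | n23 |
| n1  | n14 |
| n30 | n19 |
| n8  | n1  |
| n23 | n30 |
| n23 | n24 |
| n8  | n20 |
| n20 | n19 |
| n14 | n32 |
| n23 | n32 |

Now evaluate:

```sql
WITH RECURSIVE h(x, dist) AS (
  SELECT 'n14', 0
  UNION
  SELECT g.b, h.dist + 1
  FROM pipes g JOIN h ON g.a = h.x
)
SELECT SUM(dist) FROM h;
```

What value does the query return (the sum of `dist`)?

Base: (n14, dist=0).
Iteration 1: edges from {n14} -> (n32, dist=1), (n39, dist=1).
Iteration 2: no outgoing edges from {n32,n39}; recursion stops.
SUM(dist) = 0 + 1 + 1 = 2.

2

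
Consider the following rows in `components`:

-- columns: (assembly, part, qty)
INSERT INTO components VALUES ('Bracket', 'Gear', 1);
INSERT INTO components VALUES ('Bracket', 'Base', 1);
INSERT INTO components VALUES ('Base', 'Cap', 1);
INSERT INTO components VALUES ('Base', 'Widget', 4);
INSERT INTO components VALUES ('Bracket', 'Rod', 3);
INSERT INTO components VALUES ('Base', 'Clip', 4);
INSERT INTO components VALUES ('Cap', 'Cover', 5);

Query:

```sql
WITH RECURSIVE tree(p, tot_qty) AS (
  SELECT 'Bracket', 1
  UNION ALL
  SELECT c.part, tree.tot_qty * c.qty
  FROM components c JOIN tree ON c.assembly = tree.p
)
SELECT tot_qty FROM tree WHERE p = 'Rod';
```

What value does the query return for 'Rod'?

Base: (Bracket, tot_qty=1).
Iteration 1: components of {Bracket} -> Base = 1*1 = 1, Gear = 1*1 = 1, Rod = 1*3 = 3.
Iteration 2: components of {Base,Gear,Rod} -> Cap = 1*1 = 1, Clip = 1*4 = 4, Widget = 1*4 = 4.
Iteration 3: components of {Cap,Clip,Widget} -> Cover = 1*5 = 5.
Iteration 4: no further components; recursion stops.

3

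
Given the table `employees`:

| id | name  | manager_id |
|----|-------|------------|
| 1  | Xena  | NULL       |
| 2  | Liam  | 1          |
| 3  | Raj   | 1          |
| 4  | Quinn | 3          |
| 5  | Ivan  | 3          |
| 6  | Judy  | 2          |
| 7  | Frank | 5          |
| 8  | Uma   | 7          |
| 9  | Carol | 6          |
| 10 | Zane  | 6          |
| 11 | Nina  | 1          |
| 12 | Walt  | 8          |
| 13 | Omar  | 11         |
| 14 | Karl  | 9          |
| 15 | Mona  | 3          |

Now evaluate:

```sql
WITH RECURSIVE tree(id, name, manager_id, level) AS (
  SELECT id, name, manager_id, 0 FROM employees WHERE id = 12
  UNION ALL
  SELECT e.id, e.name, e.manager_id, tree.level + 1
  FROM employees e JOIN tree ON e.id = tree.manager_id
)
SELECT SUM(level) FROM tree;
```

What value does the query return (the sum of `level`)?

15

Base: id=12 (Walt), manager_id=8, level 0.
Iteration 1: join on id=8 -> Uma (id 8, manager_id=7, level 1).
Iteration 2: join on id=7 -> Frank (id 7, manager_id=5, level 2).
Iteration 3: join on id=5 -> Ivan (id 5, manager_id=3, level 3).
Iteration 4: join on id=3 -> Raj (id 3, manager_id=1, level 4).
Iteration 5: join on id=1 -> Xena (id 1, manager_id=NULL, level 5).
Iteration 6: manager_id is NULL; no match; recursion stops.
SUM(level) = 0 + 1 + 2 + 3 + 4 + 5 = 15.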